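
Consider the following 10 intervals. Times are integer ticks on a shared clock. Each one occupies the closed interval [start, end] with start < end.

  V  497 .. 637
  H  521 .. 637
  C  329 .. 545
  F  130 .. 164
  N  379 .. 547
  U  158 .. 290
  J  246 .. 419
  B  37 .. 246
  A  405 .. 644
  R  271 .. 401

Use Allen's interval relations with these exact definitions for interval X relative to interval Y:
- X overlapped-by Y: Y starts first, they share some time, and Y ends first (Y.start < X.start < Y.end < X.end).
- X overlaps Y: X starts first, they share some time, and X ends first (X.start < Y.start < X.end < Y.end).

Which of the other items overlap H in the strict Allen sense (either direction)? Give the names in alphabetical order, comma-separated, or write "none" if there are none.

Target H = [521, 637].
A [405, 644] → contains → no.
B [37, 246] → before → no.
C [329, 545] → overlaps → yes.
F [130, 164] → before → no.
J [246, 419] → before → no.
N [379, 547] → overlaps → yes.
R [271, 401] → before → no.
U [158, 290] → before → no.
V [497, 637] → finished-by → no.
Result: C, N.

C, N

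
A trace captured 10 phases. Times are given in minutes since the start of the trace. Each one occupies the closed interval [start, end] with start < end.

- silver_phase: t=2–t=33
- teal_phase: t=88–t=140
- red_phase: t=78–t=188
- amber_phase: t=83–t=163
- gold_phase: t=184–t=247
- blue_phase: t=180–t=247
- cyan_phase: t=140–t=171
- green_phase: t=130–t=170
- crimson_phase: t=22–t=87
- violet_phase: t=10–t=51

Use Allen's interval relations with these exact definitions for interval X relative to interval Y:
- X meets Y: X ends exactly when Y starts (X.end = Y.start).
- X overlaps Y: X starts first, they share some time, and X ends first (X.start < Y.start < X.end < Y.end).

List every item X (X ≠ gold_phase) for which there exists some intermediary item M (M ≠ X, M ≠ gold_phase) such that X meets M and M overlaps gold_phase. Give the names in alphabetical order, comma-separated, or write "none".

Target gold_phase = [t=184, t=247].
Intermediaries M with M overlaps gold_phase: red_phase.
Via red_phase — items with X meets red_phase: none.
Union: none.

none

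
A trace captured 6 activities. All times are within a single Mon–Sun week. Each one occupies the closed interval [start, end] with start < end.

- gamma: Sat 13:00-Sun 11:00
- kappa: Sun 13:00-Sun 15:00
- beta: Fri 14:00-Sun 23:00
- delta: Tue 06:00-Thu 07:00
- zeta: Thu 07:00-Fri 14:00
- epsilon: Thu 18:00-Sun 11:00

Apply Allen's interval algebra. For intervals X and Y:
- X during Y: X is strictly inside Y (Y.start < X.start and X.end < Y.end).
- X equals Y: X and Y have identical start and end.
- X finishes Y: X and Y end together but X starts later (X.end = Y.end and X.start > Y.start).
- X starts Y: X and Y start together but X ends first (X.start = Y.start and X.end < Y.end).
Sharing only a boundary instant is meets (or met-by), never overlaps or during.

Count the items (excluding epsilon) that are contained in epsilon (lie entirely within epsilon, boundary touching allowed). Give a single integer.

Target epsilon = [Thu 18:00, Sun 11:00].
beta [Fri 14:00, Sun 23:00] → overlapped-by → no.
delta [Tue 06:00, Thu 07:00] → before → no.
gamma [Sat 13:00, Sun 11:00] → finishes → counts.
kappa [Sun 13:00, Sun 15:00] → after → no.
zeta [Thu 07:00, Fri 14:00] → overlaps → no.
Total: 1.

1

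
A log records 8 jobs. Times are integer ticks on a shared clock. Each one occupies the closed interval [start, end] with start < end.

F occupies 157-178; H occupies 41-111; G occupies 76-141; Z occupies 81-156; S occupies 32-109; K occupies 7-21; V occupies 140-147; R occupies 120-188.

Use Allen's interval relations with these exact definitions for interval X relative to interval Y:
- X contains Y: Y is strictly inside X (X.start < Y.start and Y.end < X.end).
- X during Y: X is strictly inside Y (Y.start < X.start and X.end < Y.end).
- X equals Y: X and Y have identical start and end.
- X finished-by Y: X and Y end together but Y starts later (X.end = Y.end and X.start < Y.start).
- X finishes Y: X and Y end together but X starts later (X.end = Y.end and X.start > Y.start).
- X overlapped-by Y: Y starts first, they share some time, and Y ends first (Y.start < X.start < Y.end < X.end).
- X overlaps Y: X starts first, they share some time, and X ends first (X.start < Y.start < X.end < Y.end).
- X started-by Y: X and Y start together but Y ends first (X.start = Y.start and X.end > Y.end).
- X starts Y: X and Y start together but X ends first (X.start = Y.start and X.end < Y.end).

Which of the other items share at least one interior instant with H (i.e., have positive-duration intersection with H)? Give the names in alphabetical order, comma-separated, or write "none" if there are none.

G, S, Z

Target H = [41, 111].
F [157, 178] → after → no.
G [76, 141] → overlapped-by → yes.
K [7, 21] → before → no.
R [120, 188] → after → no.
S [32, 109] → overlaps → yes.
V [140, 147] → after → no.
Z [81, 156] → overlapped-by → yes.
Result: G, S, Z.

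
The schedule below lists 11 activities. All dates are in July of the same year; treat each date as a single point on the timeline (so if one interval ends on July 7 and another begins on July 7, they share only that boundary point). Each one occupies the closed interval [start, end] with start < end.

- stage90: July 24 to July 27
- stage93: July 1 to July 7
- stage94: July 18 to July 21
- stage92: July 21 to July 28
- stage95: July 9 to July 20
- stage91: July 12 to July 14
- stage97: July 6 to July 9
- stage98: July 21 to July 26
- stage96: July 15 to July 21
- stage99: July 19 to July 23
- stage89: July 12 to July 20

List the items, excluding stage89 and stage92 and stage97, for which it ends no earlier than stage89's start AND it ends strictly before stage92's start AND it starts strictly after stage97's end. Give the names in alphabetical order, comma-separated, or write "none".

stage91

Conditions: its end is no earlier than stage89's start (X.end >= July 12) AND its end is strictly before stage92's start (X.end < July 21) AND its start is strictly after stage97's end (X.start > July 9).
stage90: end July 27 >= July 12? ✓; end July 27 < July 21? ✗; start July 24 > July 9? ✓ → no.
stage91: end July 14 >= July 12? ✓; end July 14 < July 21? ✓; start July 12 > July 9? ✓ → yes.
stage93: end July 7 >= July 12? ✗; end July 7 < July 21? ✓; start July 1 > July 9? ✗ → no.
stage94: end July 21 >= July 12? ✓; end July 21 < July 21? ✗; start July 18 > July 9? ✓ → no.
stage95: end July 20 >= July 12? ✓; end July 20 < July 21? ✓; start July 9 > July 9? ✗ → no.
stage96: end July 21 >= July 12? ✓; end July 21 < July 21? ✗; start July 15 > July 9? ✓ → no.
stage98: end July 26 >= July 12? ✓; end July 26 < July 21? ✗; start July 21 > July 9? ✓ → no.
stage99: end July 23 >= July 12? ✓; end July 23 < July 21? ✗; start July 19 > July 9? ✓ → no.
Result: stage91.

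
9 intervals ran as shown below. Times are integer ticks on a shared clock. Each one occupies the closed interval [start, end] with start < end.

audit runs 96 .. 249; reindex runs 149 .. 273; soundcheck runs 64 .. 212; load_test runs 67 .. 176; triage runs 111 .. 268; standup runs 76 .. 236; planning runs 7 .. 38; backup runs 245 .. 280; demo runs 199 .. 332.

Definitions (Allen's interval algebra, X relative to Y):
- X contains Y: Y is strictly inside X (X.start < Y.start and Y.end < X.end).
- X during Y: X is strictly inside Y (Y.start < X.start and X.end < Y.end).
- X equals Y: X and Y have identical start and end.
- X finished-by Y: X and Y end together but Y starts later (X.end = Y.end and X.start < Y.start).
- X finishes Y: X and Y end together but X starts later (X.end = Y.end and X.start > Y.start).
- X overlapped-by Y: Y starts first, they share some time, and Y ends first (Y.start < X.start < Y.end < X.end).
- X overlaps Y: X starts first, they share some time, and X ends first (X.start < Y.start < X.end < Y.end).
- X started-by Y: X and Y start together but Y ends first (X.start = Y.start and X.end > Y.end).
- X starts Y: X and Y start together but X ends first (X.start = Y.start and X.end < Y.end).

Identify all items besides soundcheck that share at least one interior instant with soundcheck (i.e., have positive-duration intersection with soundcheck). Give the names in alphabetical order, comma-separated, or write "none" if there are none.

audit, demo, load_test, reindex, standup, triage

Target soundcheck = [64, 212].
audit [96, 249] → overlapped-by → yes.
backup [245, 280] → after → no.
demo [199, 332] → overlapped-by → yes.
load_test [67, 176] → during → yes.
planning [7, 38] → before → no.
reindex [149, 273] → overlapped-by → yes.
standup [76, 236] → overlapped-by → yes.
triage [111, 268] → overlapped-by → yes.
Result: audit, demo, load_test, reindex, standup, triage.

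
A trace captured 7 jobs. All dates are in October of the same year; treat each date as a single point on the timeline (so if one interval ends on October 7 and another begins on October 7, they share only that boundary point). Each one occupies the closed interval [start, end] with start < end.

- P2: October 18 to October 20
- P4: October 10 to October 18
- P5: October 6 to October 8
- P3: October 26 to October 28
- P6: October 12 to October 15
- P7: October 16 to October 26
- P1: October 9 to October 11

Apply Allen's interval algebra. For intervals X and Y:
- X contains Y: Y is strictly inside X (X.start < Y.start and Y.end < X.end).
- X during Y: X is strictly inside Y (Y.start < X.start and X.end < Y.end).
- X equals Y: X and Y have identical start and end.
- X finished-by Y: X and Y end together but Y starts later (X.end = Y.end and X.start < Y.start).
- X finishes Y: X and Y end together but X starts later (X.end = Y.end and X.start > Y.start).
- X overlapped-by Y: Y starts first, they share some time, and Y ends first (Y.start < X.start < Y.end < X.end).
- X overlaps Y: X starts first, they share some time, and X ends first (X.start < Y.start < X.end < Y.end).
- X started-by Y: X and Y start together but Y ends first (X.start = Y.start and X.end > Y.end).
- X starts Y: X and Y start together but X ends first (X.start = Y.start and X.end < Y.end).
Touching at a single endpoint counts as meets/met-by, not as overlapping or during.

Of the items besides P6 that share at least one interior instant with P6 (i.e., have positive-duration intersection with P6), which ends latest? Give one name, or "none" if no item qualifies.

P4

Target P6 = [October 12, October 15].
P1 [October 9, October 11] → before → excluded.
P2 [October 18, October 20] → after → excluded.
P3 [October 26, October 28] → after → excluded.
P4 [October 10, October 18] → contains → candidate.
P5 [October 6, October 8] → before → excluded.
P7 [October 16, October 26] → after → excluded.
Among candidates, latest end is October 18 → P4.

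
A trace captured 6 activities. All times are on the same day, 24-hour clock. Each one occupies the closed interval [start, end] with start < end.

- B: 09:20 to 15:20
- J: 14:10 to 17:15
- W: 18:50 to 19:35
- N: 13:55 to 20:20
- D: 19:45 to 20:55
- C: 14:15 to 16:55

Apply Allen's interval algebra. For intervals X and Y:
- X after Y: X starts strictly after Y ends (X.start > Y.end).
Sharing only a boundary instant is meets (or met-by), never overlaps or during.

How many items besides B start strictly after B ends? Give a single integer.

Target B = [09:20, 15:20].
C [14:15, 16:55] → overlapped-by → no.
D [19:45, 20:55] → after → counts.
J [14:10, 17:15] → overlapped-by → no.
N [13:55, 20:20] → overlapped-by → no.
W [18:50, 19:35] → after → counts.
Total: 2.

2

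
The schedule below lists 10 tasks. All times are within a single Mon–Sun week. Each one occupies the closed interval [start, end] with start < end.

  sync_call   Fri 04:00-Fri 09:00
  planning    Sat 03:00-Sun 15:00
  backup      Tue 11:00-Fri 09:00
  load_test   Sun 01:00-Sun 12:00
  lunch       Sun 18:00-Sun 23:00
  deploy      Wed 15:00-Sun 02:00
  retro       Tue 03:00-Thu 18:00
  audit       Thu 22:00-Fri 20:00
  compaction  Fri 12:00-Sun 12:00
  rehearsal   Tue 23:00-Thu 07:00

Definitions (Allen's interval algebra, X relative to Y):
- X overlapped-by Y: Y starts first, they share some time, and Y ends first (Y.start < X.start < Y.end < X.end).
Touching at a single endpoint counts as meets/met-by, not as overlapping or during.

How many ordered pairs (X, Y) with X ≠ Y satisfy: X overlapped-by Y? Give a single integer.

Checking all 90 ordered pairs for relation 'overlapped-by'; matching pairs in alphabetical order:
(audit, backup): audit overlapped-by backup ✓
(backup, retro): backup overlapped-by retro ✓
(compaction, audit): compaction overlapped-by audit ✓
(compaction, deploy): compaction overlapped-by deploy ✓
(deploy, backup): deploy overlapped-by backup ✓
(deploy, rehearsal): deploy overlapped-by rehearsal ✓
(deploy, retro): deploy overlapped-by retro ✓
(load_test, deploy): load_test overlapped-by deploy ✓
(planning, compaction): planning overlapped-by compaction ✓
(planning, deploy): planning overlapped-by deploy ✓
Count: 10.

10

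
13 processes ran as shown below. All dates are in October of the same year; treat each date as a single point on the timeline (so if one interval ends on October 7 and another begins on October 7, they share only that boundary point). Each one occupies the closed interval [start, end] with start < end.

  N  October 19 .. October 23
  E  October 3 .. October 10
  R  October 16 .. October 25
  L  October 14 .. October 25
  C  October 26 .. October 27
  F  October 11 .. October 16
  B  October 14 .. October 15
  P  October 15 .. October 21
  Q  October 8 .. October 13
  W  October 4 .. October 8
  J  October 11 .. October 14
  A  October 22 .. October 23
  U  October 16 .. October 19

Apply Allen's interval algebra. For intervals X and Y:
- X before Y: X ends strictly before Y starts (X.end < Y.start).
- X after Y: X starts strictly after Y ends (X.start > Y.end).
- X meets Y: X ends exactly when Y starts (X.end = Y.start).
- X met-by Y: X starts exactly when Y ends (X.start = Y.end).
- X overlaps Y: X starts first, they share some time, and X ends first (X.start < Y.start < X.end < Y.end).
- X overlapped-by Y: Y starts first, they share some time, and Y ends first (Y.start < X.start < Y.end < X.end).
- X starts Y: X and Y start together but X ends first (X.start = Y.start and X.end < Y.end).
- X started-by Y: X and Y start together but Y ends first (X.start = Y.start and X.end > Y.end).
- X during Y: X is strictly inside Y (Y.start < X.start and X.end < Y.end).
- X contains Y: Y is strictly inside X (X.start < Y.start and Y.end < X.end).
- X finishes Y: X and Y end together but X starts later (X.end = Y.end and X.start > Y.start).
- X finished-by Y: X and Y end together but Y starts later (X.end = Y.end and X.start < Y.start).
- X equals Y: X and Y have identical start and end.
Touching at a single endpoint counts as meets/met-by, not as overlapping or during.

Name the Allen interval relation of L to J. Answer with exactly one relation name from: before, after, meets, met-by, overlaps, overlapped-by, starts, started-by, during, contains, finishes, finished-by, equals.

met-by

L = [October 14, October 25]; J = [October 11, October 14].
Compare endpoints: L.start > J.start, L.start = J.end, L.end > J.start, L.end > J.end.
That pattern is 'met-by'.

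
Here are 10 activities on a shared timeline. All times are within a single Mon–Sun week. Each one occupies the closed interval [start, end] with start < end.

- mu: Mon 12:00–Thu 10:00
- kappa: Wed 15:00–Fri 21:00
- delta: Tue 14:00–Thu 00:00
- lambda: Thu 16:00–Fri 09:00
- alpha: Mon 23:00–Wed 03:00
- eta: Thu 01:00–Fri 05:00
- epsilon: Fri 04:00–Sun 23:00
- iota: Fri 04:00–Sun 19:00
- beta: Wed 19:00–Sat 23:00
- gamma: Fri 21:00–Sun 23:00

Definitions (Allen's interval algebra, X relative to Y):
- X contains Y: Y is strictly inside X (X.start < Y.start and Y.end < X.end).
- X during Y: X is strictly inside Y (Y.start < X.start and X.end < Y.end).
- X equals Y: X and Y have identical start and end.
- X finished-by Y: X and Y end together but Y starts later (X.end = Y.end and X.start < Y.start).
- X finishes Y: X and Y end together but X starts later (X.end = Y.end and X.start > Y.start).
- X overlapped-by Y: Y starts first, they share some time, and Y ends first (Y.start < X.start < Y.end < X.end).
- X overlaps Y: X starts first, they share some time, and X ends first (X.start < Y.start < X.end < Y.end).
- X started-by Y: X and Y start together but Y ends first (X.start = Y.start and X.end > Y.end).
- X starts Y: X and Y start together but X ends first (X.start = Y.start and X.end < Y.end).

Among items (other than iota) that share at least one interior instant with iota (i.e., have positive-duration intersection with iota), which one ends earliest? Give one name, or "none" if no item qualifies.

eta

Target iota = [Fri 04:00, Sun 19:00].
alpha [Mon 23:00, Wed 03:00] → before → excluded.
beta [Wed 19:00, Sat 23:00] → overlaps → candidate.
delta [Tue 14:00, Thu 00:00] → before → excluded.
epsilon [Fri 04:00, Sun 23:00] → started-by → candidate.
eta [Thu 01:00, Fri 05:00] → overlaps → candidate.
gamma [Fri 21:00, Sun 23:00] → overlapped-by → candidate.
kappa [Wed 15:00, Fri 21:00] → overlaps → candidate.
lambda [Thu 16:00, Fri 09:00] → overlaps → candidate.
mu [Mon 12:00, Thu 10:00] → before → excluded.
Among candidates, earliest end is Fri 05:00 → eta.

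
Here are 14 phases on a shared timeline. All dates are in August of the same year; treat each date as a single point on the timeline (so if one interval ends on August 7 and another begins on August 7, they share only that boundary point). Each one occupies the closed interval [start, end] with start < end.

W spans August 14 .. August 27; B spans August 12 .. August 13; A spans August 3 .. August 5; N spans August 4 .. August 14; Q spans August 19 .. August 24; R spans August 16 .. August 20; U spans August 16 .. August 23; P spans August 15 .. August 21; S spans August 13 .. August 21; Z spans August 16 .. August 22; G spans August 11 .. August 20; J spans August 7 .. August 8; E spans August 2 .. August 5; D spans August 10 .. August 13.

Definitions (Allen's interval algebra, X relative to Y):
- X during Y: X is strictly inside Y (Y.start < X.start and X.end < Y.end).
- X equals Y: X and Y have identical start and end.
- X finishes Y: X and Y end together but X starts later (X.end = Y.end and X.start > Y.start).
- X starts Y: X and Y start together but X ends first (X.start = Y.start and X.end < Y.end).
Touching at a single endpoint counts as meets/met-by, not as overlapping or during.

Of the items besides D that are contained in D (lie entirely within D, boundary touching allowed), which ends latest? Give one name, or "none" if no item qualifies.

B

Target D = [August 10, August 13].
A [August 3, August 5] → before → excluded.
B [August 12, August 13] → finishes → candidate.
E [August 2, August 5] → before → excluded.
G [August 11, August 20] → overlapped-by → excluded.
J [August 7, August 8] → before → excluded.
N [August 4, August 14] → contains → excluded.
P [August 15, August 21] → after → excluded.
Q [August 19, August 24] → after → excluded.
R [August 16, August 20] → after → excluded.
S [August 13, August 21] → met-by → excluded.
U [August 16, August 23] → after → excluded.
W [August 14, August 27] → after → excluded.
Z [August 16, August 22] → after → excluded.
Among candidates, latest end is August 13 → B.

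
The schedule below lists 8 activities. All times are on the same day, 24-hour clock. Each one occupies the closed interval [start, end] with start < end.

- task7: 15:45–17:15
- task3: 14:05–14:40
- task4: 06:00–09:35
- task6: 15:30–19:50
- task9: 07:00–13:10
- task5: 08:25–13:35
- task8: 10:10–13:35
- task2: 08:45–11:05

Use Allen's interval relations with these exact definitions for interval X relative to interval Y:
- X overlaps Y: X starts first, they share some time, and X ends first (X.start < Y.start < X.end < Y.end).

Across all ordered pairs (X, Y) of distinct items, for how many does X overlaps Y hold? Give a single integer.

Checking all 56 ordered pairs for relation 'overlaps'; matching pairs in alphabetical order:
(task2, task8): task2 overlaps task8 ✓
(task4, task2): task4 overlaps task2 ✓
(task4, task5): task4 overlaps task5 ✓
(task4, task9): task4 overlaps task9 ✓
(task9, task5): task9 overlaps task5 ✓
(task9, task8): task9 overlaps task8 ✓
Count: 6.

6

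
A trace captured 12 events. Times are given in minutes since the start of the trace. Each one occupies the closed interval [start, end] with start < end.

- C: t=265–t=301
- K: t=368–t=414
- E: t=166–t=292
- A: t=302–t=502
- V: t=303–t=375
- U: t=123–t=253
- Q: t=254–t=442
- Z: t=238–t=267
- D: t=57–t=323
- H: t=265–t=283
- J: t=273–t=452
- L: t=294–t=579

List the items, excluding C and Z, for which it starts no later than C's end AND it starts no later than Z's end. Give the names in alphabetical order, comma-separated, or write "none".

D, E, H, Q, U

Conditions: its start is no later than C's end (X.start <= t=301) AND its start is no later than Z's end (X.start <= t=267).
A: start t=302 <= t=301? ✗; start t=302 <= t=267? ✗ → no.
D: start t=57 <= t=301? ✓; start t=57 <= t=267? ✓ → yes.
E: start t=166 <= t=301? ✓; start t=166 <= t=267? ✓ → yes.
H: start t=265 <= t=301? ✓; start t=265 <= t=267? ✓ → yes.
J: start t=273 <= t=301? ✓; start t=273 <= t=267? ✗ → no.
K: start t=368 <= t=301? ✗; start t=368 <= t=267? ✗ → no.
L: start t=294 <= t=301? ✓; start t=294 <= t=267? ✗ → no.
Q: start t=254 <= t=301? ✓; start t=254 <= t=267? ✓ → yes.
U: start t=123 <= t=301? ✓; start t=123 <= t=267? ✓ → yes.
V: start t=303 <= t=301? ✗; start t=303 <= t=267? ✗ → no.
Result: D, E, H, Q, U.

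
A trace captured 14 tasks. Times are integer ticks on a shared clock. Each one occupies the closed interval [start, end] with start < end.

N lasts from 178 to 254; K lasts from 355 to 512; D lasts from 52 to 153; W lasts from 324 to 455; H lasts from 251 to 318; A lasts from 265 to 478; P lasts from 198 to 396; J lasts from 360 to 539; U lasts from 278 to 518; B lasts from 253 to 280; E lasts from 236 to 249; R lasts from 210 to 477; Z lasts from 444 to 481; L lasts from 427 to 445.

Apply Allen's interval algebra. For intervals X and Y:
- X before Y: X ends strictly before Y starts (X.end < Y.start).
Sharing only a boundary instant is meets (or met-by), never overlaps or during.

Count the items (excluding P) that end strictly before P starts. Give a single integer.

Target P = [198, 396].
A [265, 478] → overlapped-by → no.
B [253, 280] → during → no.
D [52, 153] → before → counts.
E [236, 249] → during → no.
H [251, 318] → during → no.
J [360, 539] → overlapped-by → no.
K [355, 512] → overlapped-by → no.
L [427, 445] → after → no.
N [178, 254] → overlaps → no.
R [210, 477] → overlapped-by → no.
U [278, 518] → overlapped-by → no.
W [324, 455] → overlapped-by → no.
Z [444, 481] → after → no.
Total: 1.

1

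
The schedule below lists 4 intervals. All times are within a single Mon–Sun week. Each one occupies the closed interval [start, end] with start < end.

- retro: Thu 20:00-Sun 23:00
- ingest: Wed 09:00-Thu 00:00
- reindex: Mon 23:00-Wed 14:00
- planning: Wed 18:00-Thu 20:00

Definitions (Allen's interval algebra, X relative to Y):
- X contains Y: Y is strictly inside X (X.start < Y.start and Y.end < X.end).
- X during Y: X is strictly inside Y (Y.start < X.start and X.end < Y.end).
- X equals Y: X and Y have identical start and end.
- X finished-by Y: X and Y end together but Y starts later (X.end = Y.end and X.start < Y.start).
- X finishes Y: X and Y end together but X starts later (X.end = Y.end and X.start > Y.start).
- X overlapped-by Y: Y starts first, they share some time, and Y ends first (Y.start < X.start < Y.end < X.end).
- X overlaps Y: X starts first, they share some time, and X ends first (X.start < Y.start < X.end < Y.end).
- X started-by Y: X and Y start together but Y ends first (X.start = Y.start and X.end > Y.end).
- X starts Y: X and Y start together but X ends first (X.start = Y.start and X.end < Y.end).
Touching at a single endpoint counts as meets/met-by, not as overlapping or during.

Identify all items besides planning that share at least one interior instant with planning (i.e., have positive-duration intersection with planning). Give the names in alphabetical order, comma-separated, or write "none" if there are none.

Target planning = [Wed 18:00, Thu 20:00].
ingest [Wed 09:00, Thu 00:00] → overlaps → yes.
reindex [Mon 23:00, Wed 14:00] → before → no.
retro [Thu 20:00, Sun 23:00] → met-by → no.
Result: ingest.

ingest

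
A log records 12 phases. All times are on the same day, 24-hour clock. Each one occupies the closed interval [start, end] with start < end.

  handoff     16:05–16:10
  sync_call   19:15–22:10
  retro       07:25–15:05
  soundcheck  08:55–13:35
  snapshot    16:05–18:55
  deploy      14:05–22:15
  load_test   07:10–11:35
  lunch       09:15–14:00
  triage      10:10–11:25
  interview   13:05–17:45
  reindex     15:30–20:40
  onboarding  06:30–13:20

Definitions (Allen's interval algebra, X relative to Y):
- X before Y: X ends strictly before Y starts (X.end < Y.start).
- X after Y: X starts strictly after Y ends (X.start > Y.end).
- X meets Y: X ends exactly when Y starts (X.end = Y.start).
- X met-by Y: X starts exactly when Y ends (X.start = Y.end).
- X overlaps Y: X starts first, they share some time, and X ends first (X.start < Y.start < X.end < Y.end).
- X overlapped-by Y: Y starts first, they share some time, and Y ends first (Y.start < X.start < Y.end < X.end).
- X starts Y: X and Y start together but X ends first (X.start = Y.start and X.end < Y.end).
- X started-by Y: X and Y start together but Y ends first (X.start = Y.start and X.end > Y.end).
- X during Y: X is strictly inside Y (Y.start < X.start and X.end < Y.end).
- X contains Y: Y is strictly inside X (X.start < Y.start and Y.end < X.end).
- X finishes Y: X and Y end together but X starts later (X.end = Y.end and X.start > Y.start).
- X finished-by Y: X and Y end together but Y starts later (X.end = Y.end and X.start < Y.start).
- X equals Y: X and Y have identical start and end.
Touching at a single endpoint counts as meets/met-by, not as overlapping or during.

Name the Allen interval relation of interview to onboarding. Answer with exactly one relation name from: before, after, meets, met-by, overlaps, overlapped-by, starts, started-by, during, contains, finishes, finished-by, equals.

overlapped-by

interview = [13:05, 17:45]; onboarding = [06:30, 13:20].
Compare endpoints: interview.start > onboarding.start, interview.start < onboarding.end, interview.end > onboarding.start, interview.end > onboarding.end.
That pattern is 'overlapped-by'.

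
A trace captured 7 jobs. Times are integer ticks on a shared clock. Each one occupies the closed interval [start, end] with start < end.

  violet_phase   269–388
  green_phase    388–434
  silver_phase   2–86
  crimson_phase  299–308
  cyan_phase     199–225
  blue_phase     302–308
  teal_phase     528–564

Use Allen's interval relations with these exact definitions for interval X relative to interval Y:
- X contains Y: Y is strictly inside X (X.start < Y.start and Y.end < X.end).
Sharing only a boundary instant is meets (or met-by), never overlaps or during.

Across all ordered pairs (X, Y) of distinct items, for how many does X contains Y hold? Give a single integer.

2

Checking all 42 ordered pairs for relation 'contains'; matching pairs in alphabetical order:
(violet_phase, blue_phase): violet_phase contains blue_phase ✓
(violet_phase, crimson_phase): violet_phase contains crimson_phase ✓
Count: 2.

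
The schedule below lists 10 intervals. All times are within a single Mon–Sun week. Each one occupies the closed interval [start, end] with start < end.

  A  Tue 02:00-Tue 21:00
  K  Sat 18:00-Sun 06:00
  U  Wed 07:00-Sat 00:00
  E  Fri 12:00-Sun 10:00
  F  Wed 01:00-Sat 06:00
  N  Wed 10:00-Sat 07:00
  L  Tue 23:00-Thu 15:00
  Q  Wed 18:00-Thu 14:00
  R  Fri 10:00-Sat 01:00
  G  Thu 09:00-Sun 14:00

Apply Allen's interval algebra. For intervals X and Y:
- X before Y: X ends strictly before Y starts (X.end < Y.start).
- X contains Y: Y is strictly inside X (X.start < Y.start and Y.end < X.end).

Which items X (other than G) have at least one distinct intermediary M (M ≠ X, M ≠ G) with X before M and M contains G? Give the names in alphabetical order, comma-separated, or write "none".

none

Target G = [Thu 09:00, Sun 14:00].
Intermediaries M with M contains G: none.
Union: none.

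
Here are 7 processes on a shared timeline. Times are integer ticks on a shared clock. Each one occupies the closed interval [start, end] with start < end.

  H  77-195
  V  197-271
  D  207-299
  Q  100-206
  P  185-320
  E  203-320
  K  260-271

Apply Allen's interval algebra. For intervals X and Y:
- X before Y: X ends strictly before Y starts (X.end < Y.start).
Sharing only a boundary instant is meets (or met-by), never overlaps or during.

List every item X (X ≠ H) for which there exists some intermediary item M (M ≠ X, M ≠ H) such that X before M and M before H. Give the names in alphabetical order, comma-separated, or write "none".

Target H = [77, 195].
Intermediaries M with M before H: none.
Union: none.

none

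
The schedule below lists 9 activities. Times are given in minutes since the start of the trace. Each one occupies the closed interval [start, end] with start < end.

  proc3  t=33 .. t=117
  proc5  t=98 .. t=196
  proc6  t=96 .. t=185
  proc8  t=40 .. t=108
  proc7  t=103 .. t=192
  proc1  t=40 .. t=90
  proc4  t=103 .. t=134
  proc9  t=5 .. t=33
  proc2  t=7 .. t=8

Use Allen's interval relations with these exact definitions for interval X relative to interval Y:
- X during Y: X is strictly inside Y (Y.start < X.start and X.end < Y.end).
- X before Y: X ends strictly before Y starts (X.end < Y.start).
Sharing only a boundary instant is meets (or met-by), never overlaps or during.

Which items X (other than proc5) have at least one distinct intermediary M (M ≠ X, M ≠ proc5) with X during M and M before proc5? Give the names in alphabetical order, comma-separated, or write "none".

proc2

Target proc5 = [t=98, t=196].
Intermediaries M with M before proc5: proc1, proc2, proc9.
Via proc1 — items with X during proc1: none.
Via proc2 — items with X during proc2: none.
Via proc9 — items with X during proc9: proc2.
Union: proc2.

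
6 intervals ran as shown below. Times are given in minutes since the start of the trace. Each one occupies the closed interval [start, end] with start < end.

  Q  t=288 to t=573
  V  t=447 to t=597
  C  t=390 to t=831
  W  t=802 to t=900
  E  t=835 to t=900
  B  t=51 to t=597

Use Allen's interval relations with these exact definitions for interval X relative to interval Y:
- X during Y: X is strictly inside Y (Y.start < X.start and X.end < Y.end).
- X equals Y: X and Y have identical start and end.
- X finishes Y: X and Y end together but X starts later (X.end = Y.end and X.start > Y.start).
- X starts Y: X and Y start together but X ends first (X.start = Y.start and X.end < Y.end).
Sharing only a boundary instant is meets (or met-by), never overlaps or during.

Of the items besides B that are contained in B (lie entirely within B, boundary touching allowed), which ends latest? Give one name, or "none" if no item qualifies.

Target B = [t=51, t=597].
C [t=390, t=831] → overlapped-by → excluded.
E [t=835, t=900] → after → excluded.
Q [t=288, t=573] → during → candidate.
V [t=447, t=597] → finishes → candidate.
W [t=802, t=900] → after → excluded.
Among candidates, latest end is t=597 → V.

V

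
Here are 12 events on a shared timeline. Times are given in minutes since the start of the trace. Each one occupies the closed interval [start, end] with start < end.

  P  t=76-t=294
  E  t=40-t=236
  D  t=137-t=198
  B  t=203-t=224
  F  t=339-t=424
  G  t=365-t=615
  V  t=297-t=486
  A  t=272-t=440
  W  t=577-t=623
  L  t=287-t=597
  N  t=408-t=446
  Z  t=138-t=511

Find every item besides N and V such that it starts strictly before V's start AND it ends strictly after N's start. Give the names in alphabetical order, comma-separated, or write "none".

A, L, Z

Conditions: its start is strictly before V's start (X.start < t=297) AND its end is strictly after N's start (X.end > t=408).
A: start t=272 < t=297? ✓; end t=440 > t=408? ✓ → yes.
B: start t=203 < t=297? ✓; end t=224 > t=408? ✗ → no.
D: start t=137 < t=297? ✓; end t=198 > t=408? ✗ → no.
E: start t=40 < t=297? ✓; end t=236 > t=408? ✗ → no.
F: start t=339 < t=297? ✗; end t=424 > t=408? ✓ → no.
G: start t=365 < t=297? ✗; end t=615 > t=408? ✓ → no.
L: start t=287 < t=297? ✓; end t=597 > t=408? ✓ → yes.
P: start t=76 < t=297? ✓; end t=294 > t=408? ✗ → no.
W: start t=577 < t=297? ✗; end t=623 > t=408? ✓ → no.
Z: start t=138 < t=297? ✓; end t=511 > t=408? ✓ → yes.
Result: A, L, Z.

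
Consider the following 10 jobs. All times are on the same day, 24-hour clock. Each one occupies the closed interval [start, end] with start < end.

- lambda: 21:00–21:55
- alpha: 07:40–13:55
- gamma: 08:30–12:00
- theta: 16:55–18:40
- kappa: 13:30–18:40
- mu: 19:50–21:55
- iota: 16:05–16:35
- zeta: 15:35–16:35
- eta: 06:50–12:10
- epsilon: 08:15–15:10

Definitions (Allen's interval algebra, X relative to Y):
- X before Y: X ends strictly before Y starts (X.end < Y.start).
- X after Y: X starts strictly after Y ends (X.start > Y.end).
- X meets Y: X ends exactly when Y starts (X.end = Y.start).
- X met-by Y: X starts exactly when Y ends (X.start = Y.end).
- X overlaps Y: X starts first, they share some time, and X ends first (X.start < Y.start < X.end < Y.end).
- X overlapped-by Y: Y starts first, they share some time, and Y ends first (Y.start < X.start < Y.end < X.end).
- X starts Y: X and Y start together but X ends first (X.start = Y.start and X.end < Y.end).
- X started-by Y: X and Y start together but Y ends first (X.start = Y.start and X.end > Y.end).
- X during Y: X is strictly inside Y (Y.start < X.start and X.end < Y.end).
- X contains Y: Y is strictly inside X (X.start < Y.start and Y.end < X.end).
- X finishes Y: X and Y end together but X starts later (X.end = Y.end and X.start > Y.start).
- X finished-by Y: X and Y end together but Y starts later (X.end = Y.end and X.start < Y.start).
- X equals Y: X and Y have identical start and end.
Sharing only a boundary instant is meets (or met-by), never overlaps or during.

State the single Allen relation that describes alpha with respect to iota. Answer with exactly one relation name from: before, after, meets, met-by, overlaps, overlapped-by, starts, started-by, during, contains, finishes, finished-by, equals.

alpha = [07:40, 13:55]; iota = [16:05, 16:35].
Compare endpoints: alpha.start < iota.start, alpha.start < iota.end, alpha.end < iota.start, alpha.end < iota.end.
That pattern is 'before'.

before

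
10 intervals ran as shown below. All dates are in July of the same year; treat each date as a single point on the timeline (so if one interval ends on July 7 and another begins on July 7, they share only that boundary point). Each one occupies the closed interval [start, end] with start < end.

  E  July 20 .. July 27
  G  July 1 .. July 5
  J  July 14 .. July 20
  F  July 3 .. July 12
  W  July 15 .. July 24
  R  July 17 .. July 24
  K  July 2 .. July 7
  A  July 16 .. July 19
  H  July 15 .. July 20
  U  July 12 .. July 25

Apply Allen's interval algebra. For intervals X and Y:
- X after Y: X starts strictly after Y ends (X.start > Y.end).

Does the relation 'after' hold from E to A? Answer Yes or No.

E = [July 20, July 27], A = [July 16, July 19].
Actual relation of E to A: after.
Asked whether 'after' holds → Yes.

Yes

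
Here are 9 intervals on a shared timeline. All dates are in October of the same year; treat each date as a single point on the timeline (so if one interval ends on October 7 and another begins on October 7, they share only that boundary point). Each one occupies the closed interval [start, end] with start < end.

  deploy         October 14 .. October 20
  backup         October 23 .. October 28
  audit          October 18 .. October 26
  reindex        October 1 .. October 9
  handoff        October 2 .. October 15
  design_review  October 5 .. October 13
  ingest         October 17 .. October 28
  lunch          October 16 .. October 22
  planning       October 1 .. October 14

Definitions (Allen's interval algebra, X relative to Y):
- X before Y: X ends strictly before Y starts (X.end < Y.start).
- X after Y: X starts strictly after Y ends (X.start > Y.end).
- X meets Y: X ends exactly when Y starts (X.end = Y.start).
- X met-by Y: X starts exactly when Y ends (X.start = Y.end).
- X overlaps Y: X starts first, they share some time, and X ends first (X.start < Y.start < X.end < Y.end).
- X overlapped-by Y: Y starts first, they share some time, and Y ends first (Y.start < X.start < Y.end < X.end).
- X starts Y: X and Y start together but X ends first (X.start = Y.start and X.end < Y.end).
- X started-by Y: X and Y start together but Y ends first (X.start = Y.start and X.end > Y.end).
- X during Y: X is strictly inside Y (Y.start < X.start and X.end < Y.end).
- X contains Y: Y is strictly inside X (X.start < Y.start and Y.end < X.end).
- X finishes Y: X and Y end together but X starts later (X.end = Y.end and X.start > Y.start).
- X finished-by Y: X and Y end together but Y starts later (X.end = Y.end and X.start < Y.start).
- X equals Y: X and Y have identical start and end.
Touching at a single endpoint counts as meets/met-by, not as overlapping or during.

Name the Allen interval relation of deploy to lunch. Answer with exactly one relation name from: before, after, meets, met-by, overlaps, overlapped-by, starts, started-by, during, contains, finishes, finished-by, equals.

deploy = [October 14, October 20]; lunch = [October 16, October 22].
Compare endpoints: deploy.start < lunch.start, deploy.start < lunch.end, deploy.end > lunch.start, deploy.end < lunch.end.
That pattern is 'overlaps'.

overlaps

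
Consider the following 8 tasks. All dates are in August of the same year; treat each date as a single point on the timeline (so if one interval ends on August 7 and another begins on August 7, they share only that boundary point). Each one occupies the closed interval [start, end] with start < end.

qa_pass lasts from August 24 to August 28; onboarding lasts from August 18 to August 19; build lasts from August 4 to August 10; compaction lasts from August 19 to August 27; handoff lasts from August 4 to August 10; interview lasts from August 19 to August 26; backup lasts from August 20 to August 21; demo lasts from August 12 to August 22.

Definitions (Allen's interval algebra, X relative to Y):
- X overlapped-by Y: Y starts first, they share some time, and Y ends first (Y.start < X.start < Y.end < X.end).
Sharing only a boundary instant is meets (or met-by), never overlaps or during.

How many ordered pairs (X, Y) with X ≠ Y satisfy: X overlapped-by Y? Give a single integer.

Checking all 56 ordered pairs for relation 'overlapped-by'; matching pairs in alphabetical order:
(compaction, demo): compaction overlapped-by demo ✓
(interview, demo): interview overlapped-by demo ✓
(qa_pass, compaction): qa_pass overlapped-by compaction ✓
(qa_pass, interview): qa_pass overlapped-by interview ✓
Count: 4.

4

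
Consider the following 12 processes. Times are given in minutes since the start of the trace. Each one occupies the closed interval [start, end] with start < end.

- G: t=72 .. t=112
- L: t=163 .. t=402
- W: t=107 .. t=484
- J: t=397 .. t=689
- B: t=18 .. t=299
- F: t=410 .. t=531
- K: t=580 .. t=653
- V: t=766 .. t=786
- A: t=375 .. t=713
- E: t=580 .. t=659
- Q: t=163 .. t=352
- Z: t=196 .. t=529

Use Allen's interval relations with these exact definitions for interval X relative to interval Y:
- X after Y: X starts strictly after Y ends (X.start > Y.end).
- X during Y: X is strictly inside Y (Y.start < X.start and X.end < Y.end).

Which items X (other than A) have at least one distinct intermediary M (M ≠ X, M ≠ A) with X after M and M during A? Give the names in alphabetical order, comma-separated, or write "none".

Target A = [t=375, t=713].
Intermediaries M with M during A: E, F, J, K.
Via E — items with X after E: V.
Via F — items with X after F: E, K, V.
Via J — items with X after J: V.
Via K — items with X after K: V.
Union: E, K, V.

E, K, V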